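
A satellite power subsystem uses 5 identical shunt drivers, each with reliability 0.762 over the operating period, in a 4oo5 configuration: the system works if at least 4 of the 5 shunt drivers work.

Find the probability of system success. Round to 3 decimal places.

0.658

R = Σ_{i=4}^{5} C(5,i) p^i (1−p)^{5−i} with p = 0.762
C(5,4)·0.762^4·0.238^1 = 0.40121
C(5,5)·0.762^5·0.238^0 = 0.25691
Sum = 0.658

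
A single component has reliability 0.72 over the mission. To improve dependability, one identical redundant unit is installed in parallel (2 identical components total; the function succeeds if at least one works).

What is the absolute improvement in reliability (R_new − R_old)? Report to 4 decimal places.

0.2016

R_before = 0.72
R_after = 1 − (1 − 0.72)^2 = 0.9216
ΔR = 0.9216 − 0.72 = 0.2016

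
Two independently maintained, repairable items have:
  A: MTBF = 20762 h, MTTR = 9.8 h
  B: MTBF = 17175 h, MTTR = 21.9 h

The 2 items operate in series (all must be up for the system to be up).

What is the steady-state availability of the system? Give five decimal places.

A(A) = MTBF/(MTBF+MTTR) = 20762/(20762+9.8) = 0.999528
A(B) = MTBF/(MTBF+MTTR) = 17175/(17175+21.9) = 0.998727
Series availability: 0.999528 × 0.998727 = 0.99826

0.99826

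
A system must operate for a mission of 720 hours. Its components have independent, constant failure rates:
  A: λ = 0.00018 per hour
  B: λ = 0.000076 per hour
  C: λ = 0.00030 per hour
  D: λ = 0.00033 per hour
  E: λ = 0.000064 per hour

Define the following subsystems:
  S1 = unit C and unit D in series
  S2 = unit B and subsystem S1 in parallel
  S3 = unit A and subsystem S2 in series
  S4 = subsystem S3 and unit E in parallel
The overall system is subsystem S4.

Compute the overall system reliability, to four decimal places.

0.9938

R(A) = exp(−0.00018 × 720) = 0.878447
R(B) = exp(−0.000076 × 720) = 0.946750
R(C) = exp(−0.00030 × 720) = 0.805735
R(D) = exp(−0.00033 × 720) = 0.788518
R(E) = exp(−0.000064 × 720) = 0.954966
Series (C and D): 0.805735 × 0.788518 = 0.635337
Parallel (B and [0.635337]): 1 − (1 − 0.946750)(1 − 0.635337) = 0.980582
Series (A and [0.980582]): 0.878447 × 0.980582 = 0.861389
Parallel ([0.861389] and E): 1 − (1 − 0.861389)(1 − 0.954966) = 0.9938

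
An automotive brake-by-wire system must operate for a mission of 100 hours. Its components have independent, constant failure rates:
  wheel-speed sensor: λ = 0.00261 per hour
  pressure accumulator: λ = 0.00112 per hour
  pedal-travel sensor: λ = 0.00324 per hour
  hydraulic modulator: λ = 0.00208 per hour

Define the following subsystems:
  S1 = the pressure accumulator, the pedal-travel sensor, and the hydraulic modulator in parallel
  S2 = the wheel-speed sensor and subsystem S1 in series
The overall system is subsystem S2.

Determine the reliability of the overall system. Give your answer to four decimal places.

R(wheel-speed sensor) = exp(−0.00261 × 100) = 0.770281
R(pressure accumulator) = exp(−0.00112 × 100) = 0.894044
R(pedal-travel sensor) = exp(−0.00324 × 100) = 0.723250
R(hydraulic modulator) = exp(−0.00208 × 100) = 0.812207
Parallel (pressure accumulator, pedal-travel sensor, and hydraulic modulator): 1 − (1 − 0.894044)(1 − 0.723250)(1 − 0.812207) = 0.994493
Series (wheel-speed sensor and [0.994493]): 0.770281 × 0.994493 = 0.7660

0.7660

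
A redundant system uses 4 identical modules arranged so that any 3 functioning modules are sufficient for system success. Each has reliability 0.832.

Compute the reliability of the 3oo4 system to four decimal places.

R = Σ_{i=3}^{4} C(4,i) p^i (1−p)^{4−i} with p = 0.832
C(4,3)·0.832^3·0.168^1 = 0.387025
C(4,4)·0.832^4·0.168^0 = 0.479174
Sum = 0.8662

0.8662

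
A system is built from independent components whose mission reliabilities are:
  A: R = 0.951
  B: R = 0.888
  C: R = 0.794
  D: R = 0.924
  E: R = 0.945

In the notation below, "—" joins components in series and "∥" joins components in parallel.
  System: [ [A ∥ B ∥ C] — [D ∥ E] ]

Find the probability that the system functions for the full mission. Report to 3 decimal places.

0.995

Parallel (A, B, and C): 1 − (1 − 0.95100)(1 − 0.88800)(1 − 0.79400) = 0.99887
Parallel (D and E): 1 − (1 − 0.92400)(1 − 0.94500) = 0.99582
Series ([0.99887] and [0.99582]): 0.99887 × 0.99582 = 0.995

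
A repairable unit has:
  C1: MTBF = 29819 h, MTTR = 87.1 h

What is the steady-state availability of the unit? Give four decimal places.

A(C1) = MTBF/(MTBF+MTTR) = 29819/(29819+87.1) = 0.9971

0.9971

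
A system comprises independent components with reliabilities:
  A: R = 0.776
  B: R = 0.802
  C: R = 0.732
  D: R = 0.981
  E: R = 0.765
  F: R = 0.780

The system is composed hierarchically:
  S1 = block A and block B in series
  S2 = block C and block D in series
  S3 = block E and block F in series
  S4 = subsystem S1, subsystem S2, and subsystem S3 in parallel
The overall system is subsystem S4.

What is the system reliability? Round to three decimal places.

Series (A and B): 0.77600 × 0.80200 = 0.62235
Series (C and D): 0.73200 × 0.98100 = 0.71809
Series (E and F): 0.76500 × 0.78000 = 0.59670
Parallel ([0.62235], [0.71809], and [0.59670]): 1 − (1 − 0.62235)(1 − 0.71809)(1 − 0.59670) = 0.957

0.957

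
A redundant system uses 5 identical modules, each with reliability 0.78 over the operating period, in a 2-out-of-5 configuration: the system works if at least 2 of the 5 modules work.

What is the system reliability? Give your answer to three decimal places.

0.990

R = Σ_{i=2}^{5} C(5,i) p^i (1−p)^{5−i} with p = 0.78
C(5,2)·0.78^2·0.22^3 = 0.06478
C(5,3)·0.78^3·0.22^2 = 0.22968
C(5,4)·0.78^4·0.22^1 = 0.40717
C(5,5)·0.78^5·0.22^0 = 0.28872
Sum = 0.990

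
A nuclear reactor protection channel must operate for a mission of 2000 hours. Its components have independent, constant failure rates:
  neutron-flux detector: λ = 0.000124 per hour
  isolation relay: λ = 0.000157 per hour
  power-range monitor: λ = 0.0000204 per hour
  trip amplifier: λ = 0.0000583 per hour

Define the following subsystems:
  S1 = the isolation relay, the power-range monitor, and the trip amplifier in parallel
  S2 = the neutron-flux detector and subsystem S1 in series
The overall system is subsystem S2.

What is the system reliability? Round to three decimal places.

R(neutron-flux detector) = exp(−0.000124 × 2000) = 0.78036
R(isolation relay) = exp(−0.000157 × 2000) = 0.73052
R(power-range monitor) = exp(−0.0000204 × 2000) = 0.96002
R(trip amplifier) = exp(−0.0000583 × 2000) = 0.88994
Parallel (isolation relay, power-range monitor, and trip amplifier): 1 − (1 − 0.73052)(1 − 0.96002)(1 − 0.88994) = 0.99881
Series (neutron-flux detector and [0.99881]): 0.78036 × 0.99881 = 0.779

0.779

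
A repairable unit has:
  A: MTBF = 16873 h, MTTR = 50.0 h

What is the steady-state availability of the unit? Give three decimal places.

A(A) = MTBF/(MTBF+MTTR) = 16873/(16873+50.0) = 0.997

0.997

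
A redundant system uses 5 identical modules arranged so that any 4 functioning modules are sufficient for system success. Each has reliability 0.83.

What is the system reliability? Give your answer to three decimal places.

0.797

R = Σ_{i=4}^{5} C(5,i) p^i (1−p)^{5−i} with p = 0.83
C(5,4)·0.83^4·0.17^1 = 0.40340
C(5,5)·0.83^5·0.17^0 = 0.39390
Sum = 0.797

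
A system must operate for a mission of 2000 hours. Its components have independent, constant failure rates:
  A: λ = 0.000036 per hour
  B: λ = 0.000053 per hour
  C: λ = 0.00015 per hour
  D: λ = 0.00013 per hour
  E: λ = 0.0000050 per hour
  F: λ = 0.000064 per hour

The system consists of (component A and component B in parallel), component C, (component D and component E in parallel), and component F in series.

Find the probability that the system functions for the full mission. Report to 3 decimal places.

0.646

R(A) = exp(−0.000036 × 2000) = 0.93053
R(B) = exp(−0.000053 × 2000) = 0.89942
R(C) = exp(−0.00015 × 2000) = 0.74082
R(D) = exp(−0.00013 × 2000) = 0.77105
R(E) = exp(−0.0000050 × 2000) = 0.99005
R(F) = exp(−0.000064 × 2000) = 0.87985
Parallel (A and B): 1 − (1 − 0.93053)(1 − 0.89942) = 0.99301
Parallel (D and E): 1 − (1 − 0.77105)(1 − 0.99005) = 0.99772
Series ([0.99301], C, [0.99772], and F): 0.99301 × 0.74082 × 0.99772 × 0.87985 = 0.646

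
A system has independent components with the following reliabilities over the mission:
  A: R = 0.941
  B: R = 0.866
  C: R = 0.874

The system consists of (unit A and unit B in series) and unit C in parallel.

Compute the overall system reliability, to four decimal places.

0.9767

Series (A and B): 0.941000 × 0.866000 = 0.814906
Parallel ([0.814906] and C): 1 − (1 − 0.814906)(1 − 0.874000) = 0.9767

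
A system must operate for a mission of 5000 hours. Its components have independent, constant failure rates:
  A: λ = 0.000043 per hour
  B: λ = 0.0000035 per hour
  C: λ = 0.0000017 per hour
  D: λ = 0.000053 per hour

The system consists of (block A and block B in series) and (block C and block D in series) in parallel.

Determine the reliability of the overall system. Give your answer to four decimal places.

0.9504

R(A) = exp(−0.000043 × 5000) = 0.806541
R(B) = exp(−0.0000035 × 5000) = 0.982652
R(C) = exp(−0.0000017 × 5000) = 0.991536
R(D) = exp(−0.000053 × 5000) = 0.767206
Series (A and B): 0.806541 × 0.982652 = 0.792549
Series (C and D): 0.991536 × 0.767206 = 0.760712
Parallel ([0.792549] and [0.760712]): 1 − (1 − 0.792549)(1 − 0.760712) = 0.9504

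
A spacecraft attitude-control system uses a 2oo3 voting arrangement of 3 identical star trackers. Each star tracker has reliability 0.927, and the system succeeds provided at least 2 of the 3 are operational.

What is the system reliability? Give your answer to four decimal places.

0.9848

R = Σ_{i=2}^{3} C(3,i) p^i (1−p)^{3−i} with p = 0.927
C(3,2)·0.927^2·0.073^1 = 0.188193
C(3,3)·0.927^3·0.073^0 = 0.796598
Sum = 0.9848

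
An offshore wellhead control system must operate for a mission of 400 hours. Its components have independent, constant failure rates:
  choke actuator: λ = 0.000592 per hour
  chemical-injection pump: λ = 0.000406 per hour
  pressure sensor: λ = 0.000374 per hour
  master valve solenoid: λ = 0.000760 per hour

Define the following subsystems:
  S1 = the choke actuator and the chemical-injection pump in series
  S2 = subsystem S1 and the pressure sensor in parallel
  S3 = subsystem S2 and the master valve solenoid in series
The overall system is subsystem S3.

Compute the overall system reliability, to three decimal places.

0.704

R(choke actuator) = exp(−0.000592 × 400) = 0.78915
R(chemical-injection pump) = exp(−0.000406 × 400) = 0.85010
R(pressure sensor) = exp(−0.000374 × 400) = 0.86105
R(master valve solenoid) = exp(−0.000760 × 400) = 0.73786
Series (choke actuator and chemical-injection pump): 0.78915 × 0.85010 = 0.67086
Parallel ([0.67086] and pressure sensor): 1 − (1 − 0.67086)(1 − 0.86105) = 0.95427
Series ([0.95427] and master valve solenoid): 0.95427 × 0.73786 = 0.704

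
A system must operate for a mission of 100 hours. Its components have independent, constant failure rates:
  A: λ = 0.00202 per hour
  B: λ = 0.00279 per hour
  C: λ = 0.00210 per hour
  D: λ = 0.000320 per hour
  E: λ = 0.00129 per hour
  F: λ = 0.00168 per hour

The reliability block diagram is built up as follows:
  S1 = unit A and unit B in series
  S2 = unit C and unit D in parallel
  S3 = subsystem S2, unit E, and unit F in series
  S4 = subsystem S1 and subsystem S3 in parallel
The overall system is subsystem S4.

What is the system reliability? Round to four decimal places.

R(A) = exp(−0.00202 × 100) = 0.817095
R(B) = exp(−0.00279 × 100) = 0.756540
R(C) = exp(−0.00210 × 100) = 0.810584
R(D) = exp(−0.000320 × 100) = 0.968507
R(E) = exp(−0.00129 × 100) = 0.878974
R(F) = exp(−0.00168 × 100) = 0.845354
Series (A and B): 0.817095 × 0.756540 = 0.618165
Parallel (C and D): 1 − (1 − 0.810584)(1 − 0.968507) = 0.994035
Series ([0.994035], E, and F): 0.994035 × 0.878974 × 0.845354 = 0.738612
Parallel ([0.618165] and [0.738612]): 1 − (1 − 0.618165)(1 − 0.738612) = 0.9002

0.9002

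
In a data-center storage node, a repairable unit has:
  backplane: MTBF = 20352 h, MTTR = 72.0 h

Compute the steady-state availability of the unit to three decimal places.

A(backplane) = MTBF/(MTBF+MTTR) = 20352/(20352+72.0) = 0.996

0.996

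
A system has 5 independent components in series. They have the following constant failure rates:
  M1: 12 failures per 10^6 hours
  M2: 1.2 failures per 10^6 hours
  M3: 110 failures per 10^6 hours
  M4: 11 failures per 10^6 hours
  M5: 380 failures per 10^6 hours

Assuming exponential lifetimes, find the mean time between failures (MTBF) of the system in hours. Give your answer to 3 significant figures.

1940

Series of exponential components: λ_sys = Σ λ_i
λ_sys = 0.000012 + 0.0000012 + 0.00011 + 0.000011 + 0.00038 = 5.1420e-04 /h
MTBF = 1 / λ_sys = 1940 h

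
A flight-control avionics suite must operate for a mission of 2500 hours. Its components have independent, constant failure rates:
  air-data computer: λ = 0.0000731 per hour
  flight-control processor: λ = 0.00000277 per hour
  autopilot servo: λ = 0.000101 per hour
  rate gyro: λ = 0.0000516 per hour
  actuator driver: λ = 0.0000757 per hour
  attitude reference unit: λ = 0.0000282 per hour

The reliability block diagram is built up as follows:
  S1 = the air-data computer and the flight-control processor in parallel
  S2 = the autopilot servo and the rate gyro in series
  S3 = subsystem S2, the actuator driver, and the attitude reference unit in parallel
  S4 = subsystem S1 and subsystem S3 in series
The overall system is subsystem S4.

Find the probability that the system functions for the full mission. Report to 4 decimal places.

R(air-data computer) = exp(−0.0000731 × 2500) = 0.832976
R(flight-control processor) = exp(−0.00000277 × 2500) = 0.993099
R(autopilot servo) = exp(−0.000101 × 2500) = 0.776856
R(rate gyro) = exp(−0.0000516 × 2500) = 0.878974
R(actuator driver) = exp(−0.0000757 × 2500) = 0.827580
R(attitude reference unit) = exp(−0.0000282 × 2500) = 0.931928
Parallel (air-data computer and flight-control processor): 1 − (1 − 0.832976)(1 − 0.993099) = 0.998847
Series (autopilot servo and rate gyro): 0.776856 × 0.878974 = 0.682836
Parallel ([0.682836], actuator driver, and attitude reference unit): 1 − (1 − 0.682836)(1 − 0.827580)(1 − 0.931928) = 0.996277
Series ([0.998847] and [0.996277]): 0.998847 × 0.996277 = 0.9951

0.9951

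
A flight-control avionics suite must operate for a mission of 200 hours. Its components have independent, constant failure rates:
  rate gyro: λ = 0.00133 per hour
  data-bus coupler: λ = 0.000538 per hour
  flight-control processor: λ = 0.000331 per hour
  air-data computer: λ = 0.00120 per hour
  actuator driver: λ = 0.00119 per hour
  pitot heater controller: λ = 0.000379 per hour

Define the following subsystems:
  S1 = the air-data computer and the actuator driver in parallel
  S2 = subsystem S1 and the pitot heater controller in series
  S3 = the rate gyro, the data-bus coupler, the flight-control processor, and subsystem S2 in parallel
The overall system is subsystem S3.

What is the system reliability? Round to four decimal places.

R(rate gyro) = exp(−0.00133 × 200) = 0.766439
R(data-bus coupler) = exp(−0.000538 × 200) = 0.897987
R(flight-control processor) = exp(−0.000331 × 200) = 0.935944
R(air-data computer) = exp(−0.00120 × 200) = 0.786628
R(actuator driver) = exp(−0.00119 × 200) = 0.788203
R(pitot heater controller) = exp(−0.000379 × 200) = 0.927002
Parallel (air-data computer and actuator driver): 1 − (1 − 0.786628)(1 − 0.788203) = 0.954808
Series ([0.954808] and pitot heater controller): 0.954808 × 0.927002 = 0.885109
Parallel (rate gyro, data-bus coupler, flight-control processor, and [0.885109]): 1 − (1 − 0.766439)(1 − 0.897987)(1 − 0.935944)(1 − 0.885109) = 0.9998

0.9998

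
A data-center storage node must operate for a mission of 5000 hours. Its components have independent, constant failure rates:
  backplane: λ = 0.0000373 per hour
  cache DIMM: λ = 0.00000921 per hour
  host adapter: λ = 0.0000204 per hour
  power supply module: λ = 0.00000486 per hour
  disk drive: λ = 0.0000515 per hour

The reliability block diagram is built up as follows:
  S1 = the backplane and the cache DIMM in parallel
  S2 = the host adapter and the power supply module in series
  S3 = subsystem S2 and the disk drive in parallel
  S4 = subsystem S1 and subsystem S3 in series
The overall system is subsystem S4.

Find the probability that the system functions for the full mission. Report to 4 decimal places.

0.9656

R(backplane) = exp(−0.0000373 × 5000) = 0.829859
R(cache DIMM) = exp(−0.00000921 × 5000) = 0.954994
R(host adapter) = exp(−0.0000204 × 5000) = 0.903030
R(power supply module) = exp(−0.00000486 × 5000) = 0.975993
R(disk drive) = exp(−0.0000515 × 5000) = 0.772982
Parallel (backplane and cache DIMM): 1 − (1 − 0.829859)(1 − 0.954994) = 0.992343
Series (host adapter and power supply module): 0.903030 × 0.975993 = 0.881351
Parallel ([0.881351] and disk drive): 1 − (1 − 0.881351)(1 − 0.772982) = 0.973065
Series ([0.992343] and [0.973065]): 0.992343 × 0.973065 = 0.9656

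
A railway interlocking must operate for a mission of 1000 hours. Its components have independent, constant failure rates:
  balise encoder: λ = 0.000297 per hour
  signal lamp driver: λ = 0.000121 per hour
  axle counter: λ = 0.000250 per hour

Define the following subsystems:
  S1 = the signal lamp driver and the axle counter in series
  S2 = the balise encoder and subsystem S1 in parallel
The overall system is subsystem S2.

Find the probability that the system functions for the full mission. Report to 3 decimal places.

R(balise encoder) = exp(−0.000297 × 1000) = 0.74304
R(signal lamp driver) = exp(−0.000121 × 1000) = 0.88603
R(axle counter) = exp(−0.000250 × 1000) = 0.77880
Series (signal lamp driver and axle counter): 0.88603 × 0.77880 = 0.69004
Parallel (balise encoder and [0.69004]): 1 − (1 − 0.74304)(1 − 0.69004) = 0.920

0.920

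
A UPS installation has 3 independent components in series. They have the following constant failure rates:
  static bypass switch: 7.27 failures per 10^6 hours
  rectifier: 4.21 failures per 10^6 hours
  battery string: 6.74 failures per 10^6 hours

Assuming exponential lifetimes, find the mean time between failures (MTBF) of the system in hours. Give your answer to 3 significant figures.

54900

Series of exponential components: λ_sys = Σ λ_i
λ_sys = 0.00000727 + 0.00000421 + 0.00000674 = 1.8220e-05 /h
MTBF = 1 / λ_sys = 54900 h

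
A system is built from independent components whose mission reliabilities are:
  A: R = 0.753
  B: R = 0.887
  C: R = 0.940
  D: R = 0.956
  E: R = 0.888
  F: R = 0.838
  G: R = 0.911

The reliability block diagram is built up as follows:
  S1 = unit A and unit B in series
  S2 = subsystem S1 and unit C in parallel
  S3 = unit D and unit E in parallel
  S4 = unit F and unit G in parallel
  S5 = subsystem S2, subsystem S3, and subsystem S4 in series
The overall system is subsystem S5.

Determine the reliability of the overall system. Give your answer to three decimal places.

Series (A and B): 0.75300 × 0.88700 = 0.66791
Parallel ([0.66791] and C): 1 − (1 − 0.66791)(1 − 0.94000) = 0.98007
Parallel (D and E): 1 − (1 − 0.95600)(1 − 0.88800) = 0.99507
Parallel (F and G): 1 − (1 − 0.83800)(1 − 0.91100) = 0.98558
Series ([0.98007], [0.99507], and [0.98558]): 0.98007 × 0.99507 × 0.98558 = 0.961

0.961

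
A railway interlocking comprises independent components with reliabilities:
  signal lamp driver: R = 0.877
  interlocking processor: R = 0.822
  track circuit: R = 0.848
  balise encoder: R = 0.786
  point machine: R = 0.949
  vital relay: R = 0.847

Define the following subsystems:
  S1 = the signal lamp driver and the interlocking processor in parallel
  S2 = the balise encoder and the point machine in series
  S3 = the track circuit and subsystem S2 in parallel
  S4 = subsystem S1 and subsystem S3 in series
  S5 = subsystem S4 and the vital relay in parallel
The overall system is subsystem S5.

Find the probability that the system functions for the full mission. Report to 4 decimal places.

Parallel (signal lamp driver and interlocking processor): 1 − (1 − 0.877000)(1 − 0.822000) = 0.978106
Series (balise encoder and point machine): 0.786000 × 0.949000 = 0.745914
Parallel (track circuit and [0.745914]): 1 − (1 − 0.848000)(1 − 0.745914) = 0.961379
Series ([0.978106] and [0.961379]): 0.978106 × 0.961379 = 0.940331
Parallel ([0.940331] and vital relay): 1 − (1 − 0.940331)(1 − 0.847000) = 0.9909

0.9909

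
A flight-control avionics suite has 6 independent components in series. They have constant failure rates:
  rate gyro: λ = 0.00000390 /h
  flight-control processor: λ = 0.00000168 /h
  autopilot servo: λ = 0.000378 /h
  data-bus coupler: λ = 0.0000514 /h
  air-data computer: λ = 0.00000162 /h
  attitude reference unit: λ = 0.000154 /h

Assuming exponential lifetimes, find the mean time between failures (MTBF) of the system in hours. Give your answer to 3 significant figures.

1690

Series of exponential components: λ_sys = Σ λ_i
λ_sys = 0.00000390 + 0.00000168 + 0.000378 + 0.0000514 + 0.00000162 + 0.000154 = 5.9060e-04 /h
MTBF = 1 / λ_sys = 1690 h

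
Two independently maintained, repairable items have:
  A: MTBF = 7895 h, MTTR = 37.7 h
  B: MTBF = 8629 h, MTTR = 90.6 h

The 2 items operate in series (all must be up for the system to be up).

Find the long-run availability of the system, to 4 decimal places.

0.9849

A(A) = MTBF/(MTBF+MTTR) = 7895/(7895+37.7) = 0.995248
A(B) = MTBF/(MTBF+MTTR) = 8629/(8629+90.6) = 0.989610
Series availability: 0.995248 × 0.989610 = 0.9849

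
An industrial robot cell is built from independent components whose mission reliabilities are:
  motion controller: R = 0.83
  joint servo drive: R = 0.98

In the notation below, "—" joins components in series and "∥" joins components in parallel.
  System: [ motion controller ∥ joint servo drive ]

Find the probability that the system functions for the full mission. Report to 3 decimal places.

Parallel (motion controller and joint servo drive): 1 − (1 − 0.83000)(1 − 0.98000) = 0.997

0.997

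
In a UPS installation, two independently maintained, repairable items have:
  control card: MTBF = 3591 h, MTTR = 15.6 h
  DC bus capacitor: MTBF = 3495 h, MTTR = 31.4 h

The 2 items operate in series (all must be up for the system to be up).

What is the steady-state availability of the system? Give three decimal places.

A(control card) = MTBF/(MTBF+MTTR) = 3591/(3591+15.6) = 0.995675
A(DC bus capacitor) = MTBF/(MTBF+MTTR) = 3495/(3495+31.4) = 0.991096
Series availability: 0.995675 × 0.991096 = 0.987

0.987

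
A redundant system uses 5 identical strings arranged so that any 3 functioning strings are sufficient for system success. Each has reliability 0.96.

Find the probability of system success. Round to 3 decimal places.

0.999

R = Σ_{i=3}^{5} C(5,i) p^i (1−p)^{5−i} with p = 0.96
C(5,3)·0.96^3·0.04^2 = 0.01416
C(5,4)·0.96^4·0.04^1 = 0.16987
C(5,5)·0.96^5·0.04^0 = 0.81537
Sum = 0.999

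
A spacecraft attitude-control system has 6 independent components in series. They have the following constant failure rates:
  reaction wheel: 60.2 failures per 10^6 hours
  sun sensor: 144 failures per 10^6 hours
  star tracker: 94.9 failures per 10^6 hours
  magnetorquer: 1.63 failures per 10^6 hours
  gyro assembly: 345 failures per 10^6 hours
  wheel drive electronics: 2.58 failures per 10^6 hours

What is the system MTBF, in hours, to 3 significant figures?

1540

Series of exponential components: λ_sys = Σ λ_i
λ_sys = 0.0000602 + 0.000144 + 0.0000949 + 0.00000163 + 0.000345 + 0.00000258 = 6.4831e-04 /h
MTBF = 1 / λ_sys = 1540 h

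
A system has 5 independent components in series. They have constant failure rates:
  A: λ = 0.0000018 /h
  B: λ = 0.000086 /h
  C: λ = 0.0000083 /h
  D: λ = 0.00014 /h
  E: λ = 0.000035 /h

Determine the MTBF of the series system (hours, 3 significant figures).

Series of exponential components: λ_sys = Σ λ_i
λ_sys = 0.0000018 + 0.000086 + 0.0000083 + 0.00014 + 0.000035 = 2.7110e-04 /h
MTBF = 1 / λ_sys = 3690 h

3690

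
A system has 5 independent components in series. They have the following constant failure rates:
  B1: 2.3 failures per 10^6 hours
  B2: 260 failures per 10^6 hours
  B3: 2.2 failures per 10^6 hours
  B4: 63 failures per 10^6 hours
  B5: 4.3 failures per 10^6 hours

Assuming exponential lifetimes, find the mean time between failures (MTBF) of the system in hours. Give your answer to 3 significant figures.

Series of exponential components: λ_sys = Σ λ_i
λ_sys = 0.0000023 + 0.00026 + 0.0000022 + 0.000063 + 0.0000043 = 3.3180e-04 /h
MTBF = 1 / λ_sys = 3010 h

3010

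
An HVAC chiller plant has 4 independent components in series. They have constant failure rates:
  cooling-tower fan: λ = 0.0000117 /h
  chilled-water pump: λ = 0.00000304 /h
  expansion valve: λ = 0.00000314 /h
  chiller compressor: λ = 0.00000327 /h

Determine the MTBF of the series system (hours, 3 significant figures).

Series of exponential components: λ_sys = Σ λ_i
λ_sys = 0.0000117 + 0.00000304 + 0.00000314 + 0.00000327 = 2.1150e-05 /h
MTBF = 1 / λ_sys = 47300 h

47300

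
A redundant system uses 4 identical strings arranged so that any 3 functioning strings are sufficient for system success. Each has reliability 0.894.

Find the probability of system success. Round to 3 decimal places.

R = Σ_{i=3}^{4} C(4,i) p^i (1−p)^{4−i} with p = 0.894
C(4,3)·0.894^3·0.106^1 = 0.30296
C(4,4)·0.894^4·0.106^0 = 0.63878
Sum = 0.942

0.942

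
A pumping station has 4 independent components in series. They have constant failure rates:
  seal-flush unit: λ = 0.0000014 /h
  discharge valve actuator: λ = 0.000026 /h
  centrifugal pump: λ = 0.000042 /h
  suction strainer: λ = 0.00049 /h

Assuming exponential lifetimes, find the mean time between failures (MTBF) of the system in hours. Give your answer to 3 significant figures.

Series of exponential components: λ_sys = Σ λ_i
λ_sys = 0.0000014 + 0.000026 + 0.000042 + 0.00049 = 5.5940e-04 /h
MTBF = 1 / λ_sys = 1790 h

1790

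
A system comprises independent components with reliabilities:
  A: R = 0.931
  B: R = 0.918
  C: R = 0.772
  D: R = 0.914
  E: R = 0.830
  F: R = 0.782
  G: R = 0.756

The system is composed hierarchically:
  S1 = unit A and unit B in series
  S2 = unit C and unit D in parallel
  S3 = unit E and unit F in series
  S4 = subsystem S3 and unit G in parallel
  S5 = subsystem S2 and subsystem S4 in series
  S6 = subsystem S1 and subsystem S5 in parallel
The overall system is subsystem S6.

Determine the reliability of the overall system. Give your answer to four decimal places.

Series (A and B): 0.931000 × 0.918000 = 0.854658
Parallel (C and D): 1 − (1 − 0.772000)(1 − 0.914000) = 0.980392
Series (E and F): 0.830000 × 0.782000 = 0.649060
Parallel ([0.649060] and G): 1 − (1 − 0.649060)(1 − 0.756000) = 0.914371
Series ([0.980392] and [0.914371]): 0.980392 × 0.914371 = 0.896442
Parallel ([0.854658] and [0.896442]): 1 − (1 − 0.854658)(1 − 0.896442) = 0.9849

0.9849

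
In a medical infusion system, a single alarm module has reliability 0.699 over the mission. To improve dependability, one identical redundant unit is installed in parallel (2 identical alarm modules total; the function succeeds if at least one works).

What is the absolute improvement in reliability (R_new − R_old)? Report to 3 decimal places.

0.210

R_before = 0.699
R_after = 1 − (1 − 0.699)^2 = 0.909
ΔR = 0.909 − 0.699 = 0.210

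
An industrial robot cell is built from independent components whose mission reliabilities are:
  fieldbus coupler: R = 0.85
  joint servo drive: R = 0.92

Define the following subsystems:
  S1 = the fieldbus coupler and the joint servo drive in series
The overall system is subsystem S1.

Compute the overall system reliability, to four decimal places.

0.7820

Series (fieldbus coupler and joint servo drive): 0.850000 × 0.920000 = 0.7820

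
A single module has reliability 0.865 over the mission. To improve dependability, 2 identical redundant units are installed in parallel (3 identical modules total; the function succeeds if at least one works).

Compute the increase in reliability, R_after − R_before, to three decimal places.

0.133

R_before = 0.865
R_after = 1 − (1 − 0.865)^3 = 0.998
ΔR = 0.998 − 0.865 = 0.133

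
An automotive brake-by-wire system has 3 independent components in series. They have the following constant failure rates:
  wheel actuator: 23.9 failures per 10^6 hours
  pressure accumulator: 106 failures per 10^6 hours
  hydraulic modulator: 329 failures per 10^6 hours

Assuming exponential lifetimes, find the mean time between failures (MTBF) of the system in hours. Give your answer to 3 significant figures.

Series of exponential components: λ_sys = Σ λ_i
λ_sys = 0.0000239 + 0.000106 + 0.000329 = 4.5890e-04 /h
MTBF = 1 / λ_sys = 2180 h

2180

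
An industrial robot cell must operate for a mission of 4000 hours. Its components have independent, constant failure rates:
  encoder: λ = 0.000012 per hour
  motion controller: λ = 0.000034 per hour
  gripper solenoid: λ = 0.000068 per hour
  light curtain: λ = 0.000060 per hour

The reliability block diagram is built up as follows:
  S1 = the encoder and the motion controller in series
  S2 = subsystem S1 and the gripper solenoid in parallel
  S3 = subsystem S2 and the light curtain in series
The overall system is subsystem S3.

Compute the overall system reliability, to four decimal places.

0.7551

R(encoder) = exp(−0.000012 × 4000) = 0.953134
R(motion controller) = exp(−0.000034 × 4000) = 0.872843
R(gripper solenoid) = exp(−0.000068 × 4000) = 0.761854
R(light curtain) = exp(−0.000060 × 4000) = 0.786628
Series (encoder and motion controller): 0.953134 × 0.872843 = 0.831936
Parallel ([0.831936] and gripper solenoid): 1 − (1 − 0.831936)(1 − 0.761854) = 0.959976
Series ([0.959976] and light curtain): 0.959976 × 0.786628 = 0.7551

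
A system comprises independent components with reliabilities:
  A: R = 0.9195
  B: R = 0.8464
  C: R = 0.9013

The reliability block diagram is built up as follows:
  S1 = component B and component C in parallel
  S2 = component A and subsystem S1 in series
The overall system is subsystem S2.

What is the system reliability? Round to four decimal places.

Parallel (B and C): 1 − (1 − 0.846400)(1 − 0.901300) = 0.984840
Series (A and [0.984840]): 0.919500 × 0.984840 = 0.9056

0.9056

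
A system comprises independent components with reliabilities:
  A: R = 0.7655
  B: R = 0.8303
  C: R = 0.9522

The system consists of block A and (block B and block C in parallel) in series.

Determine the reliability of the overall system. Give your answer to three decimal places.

Parallel (B and C): 1 − (1 − 0.83030)(1 − 0.95220) = 0.99189
Series (A and [0.99189]): 0.76550 × 0.99189 = 0.759

0.759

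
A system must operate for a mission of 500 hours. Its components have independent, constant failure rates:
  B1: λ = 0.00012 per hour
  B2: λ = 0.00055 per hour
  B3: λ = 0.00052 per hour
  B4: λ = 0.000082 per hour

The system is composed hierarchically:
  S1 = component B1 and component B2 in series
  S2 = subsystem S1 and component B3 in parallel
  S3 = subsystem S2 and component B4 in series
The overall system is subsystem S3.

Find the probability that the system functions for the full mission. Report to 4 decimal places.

R(B1) = exp(−0.00012 × 500) = 0.941765
R(B2) = exp(−0.00055 × 500) = 0.759572
R(B3) = exp(−0.00052 × 500) = 0.771052
R(B4) = exp(−0.000082 × 500) = 0.959829
Series (B1 and B2): 0.941765 × 0.759572 = 0.715338
Parallel ([0.715338] and B3): 1 − (1 − 0.715338)(1 − 0.771052) = 0.934827
Series ([0.934827] and B4): 0.934827 × 0.959829 = 0.8973

0.8973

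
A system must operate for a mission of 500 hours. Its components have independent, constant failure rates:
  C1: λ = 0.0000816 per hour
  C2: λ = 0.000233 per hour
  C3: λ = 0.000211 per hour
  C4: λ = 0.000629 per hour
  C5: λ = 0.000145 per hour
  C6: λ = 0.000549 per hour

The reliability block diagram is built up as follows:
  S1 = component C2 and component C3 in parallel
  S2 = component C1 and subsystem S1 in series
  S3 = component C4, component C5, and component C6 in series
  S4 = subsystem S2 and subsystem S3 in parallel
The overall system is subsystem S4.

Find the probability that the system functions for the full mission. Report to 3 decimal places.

R(C1) = exp(−0.0000816 × 500) = 0.96002
R(C2) = exp(−0.000233 × 500) = 0.89003
R(C3) = exp(−0.000211 × 500) = 0.89987
R(C4) = exp(−0.000629 × 500) = 0.73015
R(C5) = exp(−0.000145 × 500) = 0.93007
R(C6) = exp(−0.000549 × 500) = 0.75995
Parallel (C2 and C3): 1 − (1 − 0.89003)(1 − 0.89987) = 0.98899
Series (C1 and [0.98899]): 0.96002 × 0.98899 = 0.94945
Series (C4, C5, and C6): 0.73015 × 0.93007 × 0.75995 = 0.51607
Parallel ([0.94945] and [0.51607]): 1 − (1 − 0.94945)(1 − 0.51607) = 0.976

0.976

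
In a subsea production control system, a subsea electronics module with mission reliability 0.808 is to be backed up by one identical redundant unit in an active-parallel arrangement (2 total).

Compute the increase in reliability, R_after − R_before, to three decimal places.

R_before = 0.808
R_after = 1 − (1 − 0.808)^2 = 0.963
ΔR = 0.963 − 0.808 = 0.155

0.155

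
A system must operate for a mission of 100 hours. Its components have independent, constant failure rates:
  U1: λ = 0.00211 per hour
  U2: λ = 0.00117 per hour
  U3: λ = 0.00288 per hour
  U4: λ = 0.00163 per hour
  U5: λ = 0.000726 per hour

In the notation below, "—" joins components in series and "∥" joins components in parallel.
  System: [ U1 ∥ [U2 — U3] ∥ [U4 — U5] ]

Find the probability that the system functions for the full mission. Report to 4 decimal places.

R(U1) = exp(−0.00211 × 100) = 0.809774
R(U2) = exp(−0.00117 × 100) = 0.889585
R(U3) = exp(−0.00288 × 100) = 0.749762
R(U4) = exp(−0.00163 × 100) = 0.849591
R(U5) = exp(−0.000726 × 100) = 0.929973
Series (U2 and U3): 0.889585 × 0.749762 = 0.666977
Series (U4 and U5): 0.849591 × 0.929973 = 0.790097
Parallel (U1, [0.666977], and [0.790097]): 1 − (1 − 0.809774)(1 − 0.666977)(1 − 0.790097) = 0.9867

0.9867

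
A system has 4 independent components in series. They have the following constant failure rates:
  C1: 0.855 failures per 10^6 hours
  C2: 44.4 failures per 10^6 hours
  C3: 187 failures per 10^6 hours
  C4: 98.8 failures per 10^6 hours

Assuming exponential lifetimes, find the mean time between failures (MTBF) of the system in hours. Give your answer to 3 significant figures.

3020

Series of exponential components: λ_sys = Σ λ_i
λ_sys = 0.000000855 + 0.0000444 + 0.000187 + 0.0000988 = 3.3106e-04 /h
MTBF = 1 / λ_sys = 3020 h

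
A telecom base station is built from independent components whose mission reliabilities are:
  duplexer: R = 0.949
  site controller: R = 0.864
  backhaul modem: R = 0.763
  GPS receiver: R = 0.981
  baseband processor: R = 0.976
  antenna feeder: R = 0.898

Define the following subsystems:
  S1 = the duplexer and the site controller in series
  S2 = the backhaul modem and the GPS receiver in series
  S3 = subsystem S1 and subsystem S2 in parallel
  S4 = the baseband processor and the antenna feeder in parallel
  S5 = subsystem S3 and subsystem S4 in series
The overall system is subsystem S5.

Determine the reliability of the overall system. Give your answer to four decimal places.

Series (duplexer and site controller): 0.949000 × 0.864000 = 0.819936
Series (backhaul modem and GPS receiver): 0.763000 × 0.981000 = 0.748503
Parallel ([0.819936] and [0.748503]): 1 − (1 − 0.819936)(1 − 0.748503) = 0.954714
Parallel (baseband processor and antenna feeder): 1 − (1 − 0.976000)(1 − 0.898000) = 0.997552
Series ([0.954714] and [0.997552]): 0.954714 × 0.997552 = 0.9524

0.9524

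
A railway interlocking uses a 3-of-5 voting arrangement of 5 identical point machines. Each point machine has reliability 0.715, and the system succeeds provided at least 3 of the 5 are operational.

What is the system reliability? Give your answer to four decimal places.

R = Σ_{i=3}^{5} C(5,i) p^i (1−p)^{5−i} with p = 0.715
C(5,3)·0.715^3·0.285^2 = 0.296898
C(5,4)·0.715^4·0.285^1 = 0.372425
C(5,5)·0.715^5·0.285^0 = 0.186866
Sum = 0.8562

0.8562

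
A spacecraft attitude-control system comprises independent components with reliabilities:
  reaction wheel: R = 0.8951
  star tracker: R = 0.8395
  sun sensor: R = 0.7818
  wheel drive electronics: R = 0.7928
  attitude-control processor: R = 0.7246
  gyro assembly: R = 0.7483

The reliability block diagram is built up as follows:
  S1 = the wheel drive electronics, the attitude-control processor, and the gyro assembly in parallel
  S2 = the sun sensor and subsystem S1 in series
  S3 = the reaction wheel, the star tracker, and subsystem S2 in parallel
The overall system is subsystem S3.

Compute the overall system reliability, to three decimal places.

0.996

Parallel (wheel drive electronics, attitude-control processor, and gyro assembly): 1 − (1 − 0.79280)(1 − 0.72460)(1 − 0.74830) = 0.98564
Series (sun sensor and [0.98564]): 0.78180 × 0.98564 = 0.77057
Parallel (reaction wheel, star tracker, and [0.77057]): 1 − (1 − 0.89510)(1 − 0.83950)(1 − 0.77057) = 0.996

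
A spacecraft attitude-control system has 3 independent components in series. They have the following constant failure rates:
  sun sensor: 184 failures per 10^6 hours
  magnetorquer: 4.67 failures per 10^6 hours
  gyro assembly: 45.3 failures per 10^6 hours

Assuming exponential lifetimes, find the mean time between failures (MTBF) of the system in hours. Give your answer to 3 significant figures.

Series of exponential components: λ_sys = Σ λ_i
λ_sys = 0.000184 + 0.00000467 + 0.0000453 = 2.3397e-04 /h
MTBF = 1 / λ_sys = 4270 h

4270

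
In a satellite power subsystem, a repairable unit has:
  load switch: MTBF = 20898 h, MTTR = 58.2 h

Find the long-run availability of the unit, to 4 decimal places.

A(load switch) = MTBF/(MTBF+MTTR) = 20898/(20898+58.2) = 0.9972

0.9972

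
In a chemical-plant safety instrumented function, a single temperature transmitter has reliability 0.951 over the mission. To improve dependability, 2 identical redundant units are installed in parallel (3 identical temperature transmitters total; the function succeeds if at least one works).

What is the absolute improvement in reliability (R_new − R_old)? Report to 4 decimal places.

R_before = 0.951
R_after = 1 − (1 − 0.951)^3 = 0.9999
ΔR = 0.9999 − 0.951 = 0.0489

0.0489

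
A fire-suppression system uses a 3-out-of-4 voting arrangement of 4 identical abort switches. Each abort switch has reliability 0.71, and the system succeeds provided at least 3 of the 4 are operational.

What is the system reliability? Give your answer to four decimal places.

0.6693

R = Σ_{i=3}^{4} C(4,i) p^i (1−p)^{4−i} with p = 0.71
C(4,3)·0.71^3·0.29^1 = 0.415177
C(4,4)·0.71^4·0.29^0 = 0.254117
Sum = 0.6693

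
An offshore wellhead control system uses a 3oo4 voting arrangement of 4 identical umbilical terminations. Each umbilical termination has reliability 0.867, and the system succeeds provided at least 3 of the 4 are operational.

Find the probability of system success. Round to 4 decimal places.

R = Σ_{i=3}^{4} C(4,i) p^i (1−p)^{4−i} with p = 0.867
C(4,3)·0.867^3·0.133^1 = 0.346712
C(4,4)·0.867^4·0.133^0 = 0.565036
Sum = 0.9117

0.9117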